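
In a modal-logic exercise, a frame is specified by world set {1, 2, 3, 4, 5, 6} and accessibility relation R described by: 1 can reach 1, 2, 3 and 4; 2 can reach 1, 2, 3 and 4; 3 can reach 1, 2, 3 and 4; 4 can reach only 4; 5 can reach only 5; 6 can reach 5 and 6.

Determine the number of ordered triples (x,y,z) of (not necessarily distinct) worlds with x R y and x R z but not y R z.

Enumerating: (1,4,1), (1,4,2), (1,4,3), (2,4,1), (2,4,2), (2,4,3), (3,4,1), (3,4,2), (3,4,3), (6,5,6).

10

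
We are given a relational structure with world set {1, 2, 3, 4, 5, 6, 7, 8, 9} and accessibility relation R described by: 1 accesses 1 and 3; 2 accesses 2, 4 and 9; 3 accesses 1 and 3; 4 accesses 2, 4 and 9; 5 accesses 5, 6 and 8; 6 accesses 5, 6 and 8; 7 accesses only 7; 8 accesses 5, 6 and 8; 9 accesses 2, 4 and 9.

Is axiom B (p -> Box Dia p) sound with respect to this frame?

Yes

Axiom B corresponds to the accessibility relation being symmetric.
Symmetric: yes — every pair in R has its reverse in R.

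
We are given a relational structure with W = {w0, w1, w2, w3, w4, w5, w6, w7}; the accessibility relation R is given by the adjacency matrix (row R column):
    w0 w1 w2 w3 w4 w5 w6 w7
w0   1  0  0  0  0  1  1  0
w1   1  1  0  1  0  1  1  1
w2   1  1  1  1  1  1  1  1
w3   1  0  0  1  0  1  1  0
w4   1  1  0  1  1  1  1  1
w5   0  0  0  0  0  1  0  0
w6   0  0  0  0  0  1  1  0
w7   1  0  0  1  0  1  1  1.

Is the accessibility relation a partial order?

Reflexive: yes — every world is R-related to itself.
Transitive: yes — every two-step R-path is closed by a direct edge.
Antisymmetric: yes — no distinct pair is related both ways.
So R is a partial order.

Yes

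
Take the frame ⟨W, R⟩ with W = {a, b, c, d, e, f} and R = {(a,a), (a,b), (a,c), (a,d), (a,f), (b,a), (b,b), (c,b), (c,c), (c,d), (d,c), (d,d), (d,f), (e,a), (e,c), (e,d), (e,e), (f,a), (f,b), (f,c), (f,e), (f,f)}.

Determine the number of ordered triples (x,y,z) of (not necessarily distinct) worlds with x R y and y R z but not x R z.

17

Enumerating: (a,f,e), (b,a,c), (b,a,d), (b,a,f), (c,b,a), (c,d,f), (d,c,b), (d,f,a), (d,f,b), (d,f,e), (e,a,b), (e,a,f), (e,c,b), (e,d,f), (f,a,d), (f,c,d), (f,e,d).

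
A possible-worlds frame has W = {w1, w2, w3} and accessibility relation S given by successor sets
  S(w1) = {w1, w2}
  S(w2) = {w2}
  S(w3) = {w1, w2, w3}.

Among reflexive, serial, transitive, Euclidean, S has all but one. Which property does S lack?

Euclidean

Reflexive: yes — every world is S-related to itself.
Serial: yes — every world has a successor (e.g. w1 S w1).
Transitive: yes — every two-step S-path is closed by a direct edge.
Euclidean: no — w3 S w2 and w3 S w1, but not w2 S w1.
Only Euclidean fails.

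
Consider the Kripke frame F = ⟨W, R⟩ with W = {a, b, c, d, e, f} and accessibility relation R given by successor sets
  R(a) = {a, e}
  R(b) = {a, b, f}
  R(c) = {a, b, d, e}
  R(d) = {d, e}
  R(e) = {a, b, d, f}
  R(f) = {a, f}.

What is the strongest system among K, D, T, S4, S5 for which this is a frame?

Serial (axiom D): yes — every world has a successor (e.g. a R a).
Reflexive (axiom T): no — c is not related to itself.
Transitive (axiom 4): no — a R e and e R b, but not a R b.
Euclidean (axiom 5): no — b R a and b R f, but not a R f.
So F validates K, D; T would additionally require R to be reflexive. The strongest is D.

D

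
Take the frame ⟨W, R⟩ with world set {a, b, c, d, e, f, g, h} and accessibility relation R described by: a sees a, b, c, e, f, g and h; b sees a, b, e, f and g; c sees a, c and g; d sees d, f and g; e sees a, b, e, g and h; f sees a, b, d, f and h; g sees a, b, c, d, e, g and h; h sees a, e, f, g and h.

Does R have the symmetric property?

Yes

Symmetric: yes — every pair in R has its reverse in R.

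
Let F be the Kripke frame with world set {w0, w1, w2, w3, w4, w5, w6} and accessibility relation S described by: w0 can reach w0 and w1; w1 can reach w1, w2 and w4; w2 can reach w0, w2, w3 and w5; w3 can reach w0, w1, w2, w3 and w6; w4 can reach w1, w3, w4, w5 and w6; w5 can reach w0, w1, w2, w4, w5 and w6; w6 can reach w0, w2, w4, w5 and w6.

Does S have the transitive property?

Transitive: no — w0 S w1 and w1 S w2, but not w0 S w2.

No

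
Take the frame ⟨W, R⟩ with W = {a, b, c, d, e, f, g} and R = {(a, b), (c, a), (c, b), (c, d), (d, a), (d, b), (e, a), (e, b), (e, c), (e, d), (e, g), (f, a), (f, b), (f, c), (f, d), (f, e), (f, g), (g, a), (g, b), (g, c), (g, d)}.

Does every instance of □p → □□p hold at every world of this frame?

Yes

Axiom 4 corresponds to the accessibility relation being transitive.
Transitive: yes — every two-step R-path is closed by a direct edge.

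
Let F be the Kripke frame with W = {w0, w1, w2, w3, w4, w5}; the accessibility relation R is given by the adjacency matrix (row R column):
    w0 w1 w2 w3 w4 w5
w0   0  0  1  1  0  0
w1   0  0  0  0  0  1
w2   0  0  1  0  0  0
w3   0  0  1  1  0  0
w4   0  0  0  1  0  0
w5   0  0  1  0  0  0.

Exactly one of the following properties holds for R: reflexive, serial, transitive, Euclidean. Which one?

Reflexive: no — w0 is not related to itself.
Serial: yes — every world has a successor (e.g. w0 R w2).
Transitive: no — w1 R w5 and w5 R w2, but not w1 R w2.
Euclidean: no — w0 R w2 and w0 R w3, but not w2 R w3.
Only serial holds.

serial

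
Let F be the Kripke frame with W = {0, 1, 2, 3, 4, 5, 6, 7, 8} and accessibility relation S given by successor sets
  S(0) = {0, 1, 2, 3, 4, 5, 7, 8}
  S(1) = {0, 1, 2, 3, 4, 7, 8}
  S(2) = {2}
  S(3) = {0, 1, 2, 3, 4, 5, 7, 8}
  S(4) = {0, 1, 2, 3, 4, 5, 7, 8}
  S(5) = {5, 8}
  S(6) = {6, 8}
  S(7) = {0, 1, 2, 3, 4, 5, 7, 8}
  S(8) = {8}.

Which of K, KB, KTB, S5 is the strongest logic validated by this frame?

K

Symmetric (axiom B): no — 0 S 2 but not 2 S 0.
Reflexive (axiom T): yes — every world is S-related to itself.
Euclidean (axiom 5): no — 0 S 1 and 0 S 5, but not 1 S 5.
So F validates K; KB would additionally require S to be symmetric. The strongest is K.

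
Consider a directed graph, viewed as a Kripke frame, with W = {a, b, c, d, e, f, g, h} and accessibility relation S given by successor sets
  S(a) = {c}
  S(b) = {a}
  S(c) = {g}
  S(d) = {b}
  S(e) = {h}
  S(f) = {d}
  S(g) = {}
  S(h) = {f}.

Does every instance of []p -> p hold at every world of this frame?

No

By correspondence theory, T is valid on a frame iff S is reflexive.
Reflexive: no — a is not related to itself.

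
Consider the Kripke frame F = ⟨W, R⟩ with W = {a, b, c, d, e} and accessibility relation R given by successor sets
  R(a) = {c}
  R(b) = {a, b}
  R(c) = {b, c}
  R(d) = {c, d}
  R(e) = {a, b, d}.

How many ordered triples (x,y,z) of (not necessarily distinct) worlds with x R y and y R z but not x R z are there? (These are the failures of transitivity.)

Enumerating: (a,c,b), (b,a,c), (c,b,a), (d,c,b), (e,a,c), (e,d,c).

6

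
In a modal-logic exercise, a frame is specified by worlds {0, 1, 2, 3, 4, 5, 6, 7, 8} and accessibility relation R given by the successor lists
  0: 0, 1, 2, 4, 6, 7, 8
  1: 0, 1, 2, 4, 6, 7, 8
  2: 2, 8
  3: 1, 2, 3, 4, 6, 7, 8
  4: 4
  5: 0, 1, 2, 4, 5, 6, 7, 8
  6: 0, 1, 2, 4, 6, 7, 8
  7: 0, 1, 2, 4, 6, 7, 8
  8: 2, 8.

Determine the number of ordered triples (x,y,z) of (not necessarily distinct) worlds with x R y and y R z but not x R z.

3

Enumerating: (3,1,0), (3,6,0), (3,7,0).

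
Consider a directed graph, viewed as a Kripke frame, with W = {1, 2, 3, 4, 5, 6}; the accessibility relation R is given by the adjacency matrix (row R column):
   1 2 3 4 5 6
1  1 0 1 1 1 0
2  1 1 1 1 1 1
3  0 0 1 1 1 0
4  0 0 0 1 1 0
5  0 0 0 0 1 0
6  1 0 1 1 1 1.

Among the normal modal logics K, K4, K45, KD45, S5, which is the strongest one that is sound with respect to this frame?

K4

Transitive (axiom 4): yes — every two-step R-path is closed by a direct edge.
Euclidean (axiom 5): no — 1 R 4 and 1 R 3, but not 4 R 3.
Serial (axiom D): yes — every world has a successor (e.g. 1 R 1).
Reflexive (axiom T): yes — every world is R-related to itself.
So F validates K, K4; K45 would additionally require R to be Euclidean. The strongest is K4.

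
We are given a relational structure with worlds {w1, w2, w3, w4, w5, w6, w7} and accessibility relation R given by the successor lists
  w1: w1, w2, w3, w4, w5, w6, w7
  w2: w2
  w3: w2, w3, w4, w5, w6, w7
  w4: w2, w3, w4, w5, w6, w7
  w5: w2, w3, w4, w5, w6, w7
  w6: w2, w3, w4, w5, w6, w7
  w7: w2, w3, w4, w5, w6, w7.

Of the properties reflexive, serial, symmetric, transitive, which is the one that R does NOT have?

symmetric

Reflexive: yes — every world is R-related to itself.
Serial: yes — every world has a successor (e.g. w1 R w1).
Symmetric: no — w1 R w2 but not w2 R w1.
Transitive: yes — every two-step R-path is closed by a direct edge.
Only symmetric fails.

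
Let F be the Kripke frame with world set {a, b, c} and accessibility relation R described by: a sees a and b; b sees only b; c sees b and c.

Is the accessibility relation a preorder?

Yes

Reflexive: yes — every world is R-related to itself.
Transitive: yes — every two-step R-path is closed by a direct edge.
So R is a preorder.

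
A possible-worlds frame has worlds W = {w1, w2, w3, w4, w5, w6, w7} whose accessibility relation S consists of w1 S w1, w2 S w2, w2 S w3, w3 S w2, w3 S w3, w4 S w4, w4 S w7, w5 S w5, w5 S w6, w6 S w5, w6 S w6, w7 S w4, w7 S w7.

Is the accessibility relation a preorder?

Yes

Reflexive: yes — every world is S-related to itself.
Transitive: yes — every two-step S-path is closed by a direct edge.
So S is a preorder.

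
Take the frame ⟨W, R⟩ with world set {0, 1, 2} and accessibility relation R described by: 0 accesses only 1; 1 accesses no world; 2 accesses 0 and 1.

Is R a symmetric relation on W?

No

Symmetric: no — 0 R 1 but not 1 R 0.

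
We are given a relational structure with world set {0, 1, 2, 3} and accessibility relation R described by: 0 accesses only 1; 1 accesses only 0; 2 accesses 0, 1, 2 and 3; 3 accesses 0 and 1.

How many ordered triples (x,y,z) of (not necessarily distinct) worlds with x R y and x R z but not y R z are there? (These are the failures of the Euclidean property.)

Enumerating: (0,1,1), (1,0,0), (2,0,0), (2,0,2), (2,0,3), (2,1,1), (2,1,2), (2,1,3), (2,3,2), (2,3,3), (3,0,0), (3,1,1).

12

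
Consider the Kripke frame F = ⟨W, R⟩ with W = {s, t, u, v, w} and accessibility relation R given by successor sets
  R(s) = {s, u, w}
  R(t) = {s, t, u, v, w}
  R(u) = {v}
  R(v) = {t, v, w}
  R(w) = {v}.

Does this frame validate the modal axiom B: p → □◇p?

The schema B characterises exactly the symmetric frames.
Symmetric: no — s R u but not u R s.

No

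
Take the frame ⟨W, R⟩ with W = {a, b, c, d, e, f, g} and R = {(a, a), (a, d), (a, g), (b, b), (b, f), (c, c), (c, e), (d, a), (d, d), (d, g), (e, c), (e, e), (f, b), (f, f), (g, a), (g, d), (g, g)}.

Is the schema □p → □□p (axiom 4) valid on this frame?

The schema 4 characterises exactly the transitive frames.
Transitive: yes — every two-step R-path is closed by a direct edge.

Yes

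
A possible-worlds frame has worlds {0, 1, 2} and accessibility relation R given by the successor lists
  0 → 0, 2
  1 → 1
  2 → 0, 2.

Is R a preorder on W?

Reflexive: yes — every world is R-related to itself.
Transitive: yes — every two-step R-path is closed by a direct edge.
So R is a preorder.

Yes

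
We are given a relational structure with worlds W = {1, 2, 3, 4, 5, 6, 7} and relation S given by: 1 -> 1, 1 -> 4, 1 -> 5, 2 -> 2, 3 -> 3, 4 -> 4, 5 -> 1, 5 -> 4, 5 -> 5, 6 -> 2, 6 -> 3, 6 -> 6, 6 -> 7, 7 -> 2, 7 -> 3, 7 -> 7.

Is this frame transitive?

Yes

Transitive: yes — every two-step S-path is closed by a direct edge.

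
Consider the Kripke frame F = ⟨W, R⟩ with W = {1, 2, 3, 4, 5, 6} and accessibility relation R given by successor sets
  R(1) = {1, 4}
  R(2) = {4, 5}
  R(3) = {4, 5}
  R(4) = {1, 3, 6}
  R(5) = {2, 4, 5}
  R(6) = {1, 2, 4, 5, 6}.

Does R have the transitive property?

No

Transitive: no — 1 R 4 and 4 R 3, but not 1 R 3.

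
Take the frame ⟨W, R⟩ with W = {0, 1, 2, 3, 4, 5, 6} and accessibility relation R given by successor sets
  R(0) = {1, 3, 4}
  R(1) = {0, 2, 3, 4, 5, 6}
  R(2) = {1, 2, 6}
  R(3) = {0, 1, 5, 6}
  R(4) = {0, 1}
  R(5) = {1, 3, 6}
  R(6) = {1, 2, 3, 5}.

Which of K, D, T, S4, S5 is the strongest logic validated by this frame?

Serial (axiom D): yes — every world has a successor (e.g. 0 R 1).
Reflexive (axiom T): no — 0 is not related to itself.
Transitive (axiom 4): no — 0 R 1 and 1 R 2, but not 0 R 2.
Euclidean (axiom 5): no — 0 R 3 and 0 R 4, but not 3 R 4.
So F validates K, D; T would additionally require R to be reflexive. The strongest is D.

D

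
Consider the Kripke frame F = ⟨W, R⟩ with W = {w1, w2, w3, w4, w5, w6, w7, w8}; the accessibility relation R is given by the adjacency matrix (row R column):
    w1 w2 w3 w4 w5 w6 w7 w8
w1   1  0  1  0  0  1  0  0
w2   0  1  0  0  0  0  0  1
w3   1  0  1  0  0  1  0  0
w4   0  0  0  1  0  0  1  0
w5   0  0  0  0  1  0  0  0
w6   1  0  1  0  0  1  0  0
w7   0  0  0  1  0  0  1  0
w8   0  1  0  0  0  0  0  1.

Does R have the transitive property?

Yes

Transitive: yes — every two-step R-path is closed by a direct edge.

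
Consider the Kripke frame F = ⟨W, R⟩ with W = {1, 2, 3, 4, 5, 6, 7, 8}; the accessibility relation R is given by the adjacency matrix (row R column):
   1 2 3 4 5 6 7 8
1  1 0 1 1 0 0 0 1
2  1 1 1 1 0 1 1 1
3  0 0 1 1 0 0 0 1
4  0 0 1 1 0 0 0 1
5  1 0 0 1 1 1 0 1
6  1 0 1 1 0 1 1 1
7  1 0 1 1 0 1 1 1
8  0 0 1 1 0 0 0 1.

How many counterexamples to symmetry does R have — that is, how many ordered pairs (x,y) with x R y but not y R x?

Enumerating: (1,3), (1,4), (1,8), (2,1), (2,3), (2,4), (2,6), (2,7), (2,8), (5,1), (5,4), (5,6), … and 9 more.
Total: 21.

21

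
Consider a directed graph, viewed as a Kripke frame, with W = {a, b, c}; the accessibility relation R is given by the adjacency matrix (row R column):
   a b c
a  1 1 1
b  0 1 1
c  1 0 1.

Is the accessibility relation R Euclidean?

Euclidean: no — a R c and a R b, but not c R b.

No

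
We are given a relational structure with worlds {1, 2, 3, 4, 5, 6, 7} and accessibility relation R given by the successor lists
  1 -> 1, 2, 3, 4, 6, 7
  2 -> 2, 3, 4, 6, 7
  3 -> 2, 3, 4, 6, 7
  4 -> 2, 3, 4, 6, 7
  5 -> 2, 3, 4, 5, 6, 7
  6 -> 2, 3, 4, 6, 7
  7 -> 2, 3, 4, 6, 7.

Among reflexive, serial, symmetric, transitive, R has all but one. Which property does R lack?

Reflexive: yes — every world is R-related to itself.
Serial: yes — every world has a successor (e.g. 1 R 1).
Symmetric: no — 1 R 2 but not 2 R 1.
Transitive: yes — every two-step R-path is closed by a direct edge.
Only symmetric fails.

symmetric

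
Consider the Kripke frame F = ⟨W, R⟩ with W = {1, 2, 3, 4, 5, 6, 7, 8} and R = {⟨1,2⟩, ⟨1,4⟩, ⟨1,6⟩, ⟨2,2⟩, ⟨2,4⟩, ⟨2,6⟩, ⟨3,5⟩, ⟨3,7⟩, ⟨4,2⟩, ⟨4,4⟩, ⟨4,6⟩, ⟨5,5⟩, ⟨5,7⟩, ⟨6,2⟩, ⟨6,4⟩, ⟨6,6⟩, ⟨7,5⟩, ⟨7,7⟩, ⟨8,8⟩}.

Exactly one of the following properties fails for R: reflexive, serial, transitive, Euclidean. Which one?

reflexive

Reflexive: no — 1 is not related to itself.
Serial: yes — every world has a successor (e.g. 1 R 2).
Transitive: yes — every two-step R-path is closed by a direct edge.
Euclidean: yes — any two successors of a common world are R-related.
Only reflexive fails.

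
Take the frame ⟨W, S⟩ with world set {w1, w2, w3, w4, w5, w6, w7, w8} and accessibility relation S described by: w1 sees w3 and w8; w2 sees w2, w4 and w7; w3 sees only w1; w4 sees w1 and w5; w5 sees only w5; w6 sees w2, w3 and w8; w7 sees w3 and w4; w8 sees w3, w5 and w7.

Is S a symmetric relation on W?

Symmetric: no — w1 S w8 but not w8 S w1.

No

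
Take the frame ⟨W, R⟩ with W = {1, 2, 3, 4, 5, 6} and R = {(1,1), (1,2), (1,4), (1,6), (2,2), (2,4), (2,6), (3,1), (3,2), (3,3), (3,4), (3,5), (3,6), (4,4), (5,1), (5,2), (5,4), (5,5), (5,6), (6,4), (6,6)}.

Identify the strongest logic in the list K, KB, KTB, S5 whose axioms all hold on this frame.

Symmetric (axiom B): no — 1 R 2 but not 2 R 1.
Reflexive (axiom T): yes — every world is R-related to itself.
Euclidean (axiom 5): no — 1 R 4 and 1 R 2, but not 4 R 2.
So F validates K; KB would additionally require R to be symmetric. The strongest is K.

K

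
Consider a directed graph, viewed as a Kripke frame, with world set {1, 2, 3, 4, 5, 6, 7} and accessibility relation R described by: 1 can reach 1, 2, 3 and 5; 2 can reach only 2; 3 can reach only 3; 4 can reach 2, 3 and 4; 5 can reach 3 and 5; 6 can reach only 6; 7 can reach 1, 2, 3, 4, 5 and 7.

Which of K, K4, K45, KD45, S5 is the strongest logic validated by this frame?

Transitive (axiom 4): yes — every two-step R-path is closed by a direct edge.
Euclidean (axiom 5): no — 1 R 2 and 1 R 3, but not 2 R 3.
Serial (axiom D): yes — every world has a successor (e.g. 1 R 1).
Reflexive (axiom T): yes — every world is R-related to itself.
So F validates K, K4; K45 would additionally require R to be Euclidean. The strongest is K4.

K4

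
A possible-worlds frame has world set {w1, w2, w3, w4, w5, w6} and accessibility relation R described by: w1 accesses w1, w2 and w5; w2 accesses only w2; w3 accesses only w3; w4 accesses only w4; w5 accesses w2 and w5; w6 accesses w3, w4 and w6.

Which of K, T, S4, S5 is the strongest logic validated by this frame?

S4

Reflexive (axiom T): yes — every world is R-related to itself.
Transitive (axiom 4): yes — every two-step R-path is closed by a direct edge.
Euclidean (axiom 5): no — w1 R w2 and w1 R w5, but not w2 R w5.
So F validates K, T, S4; S5 would additionally require R to be Euclidean. The strongest is S4.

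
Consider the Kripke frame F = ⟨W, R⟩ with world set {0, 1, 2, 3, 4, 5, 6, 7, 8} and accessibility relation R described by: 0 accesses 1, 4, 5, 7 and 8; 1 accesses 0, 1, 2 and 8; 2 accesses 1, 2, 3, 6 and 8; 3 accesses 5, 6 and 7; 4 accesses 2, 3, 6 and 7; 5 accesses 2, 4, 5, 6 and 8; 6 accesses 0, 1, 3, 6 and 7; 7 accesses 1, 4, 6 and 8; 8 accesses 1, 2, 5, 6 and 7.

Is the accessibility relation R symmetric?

No

Symmetric: no — 0 R 4 but not 4 R 0.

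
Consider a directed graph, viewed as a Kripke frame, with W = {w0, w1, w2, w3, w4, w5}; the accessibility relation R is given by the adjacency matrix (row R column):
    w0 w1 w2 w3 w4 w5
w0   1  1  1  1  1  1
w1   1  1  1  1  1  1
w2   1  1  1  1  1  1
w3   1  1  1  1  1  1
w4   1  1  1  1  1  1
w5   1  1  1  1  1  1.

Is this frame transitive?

Yes

Transitive: yes — every two-step R-path is closed by a direct edge.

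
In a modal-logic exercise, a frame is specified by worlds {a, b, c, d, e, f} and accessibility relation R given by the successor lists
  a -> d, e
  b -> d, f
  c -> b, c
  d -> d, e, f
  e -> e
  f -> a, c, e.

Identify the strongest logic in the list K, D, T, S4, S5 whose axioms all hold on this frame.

Serial (axiom D): yes — every world has a successor (e.g. a R d).
Reflexive (axiom T): no — a is not related to itself.
Transitive (axiom 4): no — a R d and d R f, but not a R f.
Euclidean (axiom 5): no — a R e and a R d, but not e R d.
So F validates K, D; T would additionally require R to be reflexive. The strongest is D.

D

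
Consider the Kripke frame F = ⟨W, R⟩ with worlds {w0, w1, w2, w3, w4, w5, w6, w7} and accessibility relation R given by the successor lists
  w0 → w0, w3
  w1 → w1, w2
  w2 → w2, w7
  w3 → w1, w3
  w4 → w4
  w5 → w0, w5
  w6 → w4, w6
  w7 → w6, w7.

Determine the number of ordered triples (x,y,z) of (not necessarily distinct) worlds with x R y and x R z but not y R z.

7

Enumerating: (w0,w3,w0), (w1,w2,w1), (w2,w7,w2), (w3,w1,w3), (w5,w0,w5), (w6,w4,w6), (w7,w6,w7).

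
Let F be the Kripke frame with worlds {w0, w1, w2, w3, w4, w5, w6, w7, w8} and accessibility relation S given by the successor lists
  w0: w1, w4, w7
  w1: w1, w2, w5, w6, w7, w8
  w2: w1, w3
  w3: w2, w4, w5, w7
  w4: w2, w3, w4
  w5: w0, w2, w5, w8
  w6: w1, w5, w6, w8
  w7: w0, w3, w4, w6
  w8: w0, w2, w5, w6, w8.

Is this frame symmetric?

Symmetric: no — w0 S w1 but not w1 S w0.

No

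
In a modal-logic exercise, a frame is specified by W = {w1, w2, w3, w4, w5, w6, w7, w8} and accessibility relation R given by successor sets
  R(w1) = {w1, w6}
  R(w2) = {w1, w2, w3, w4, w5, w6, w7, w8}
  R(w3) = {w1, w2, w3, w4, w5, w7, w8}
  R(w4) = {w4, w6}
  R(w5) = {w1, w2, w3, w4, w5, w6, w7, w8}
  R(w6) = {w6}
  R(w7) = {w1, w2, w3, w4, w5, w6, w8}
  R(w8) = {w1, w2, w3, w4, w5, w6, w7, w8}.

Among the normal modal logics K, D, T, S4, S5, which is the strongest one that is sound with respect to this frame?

Serial (axiom D): yes — every world has a successor (e.g. w1 R w1).
Reflexive (axiom T): no — w7 is not related to itself.
Transitive (axiom 4): no — w3 R w1 and w1 R w6, but not w3 R w6.
Euclidean (axiom 5): no — w2 R w1 and w2 R w3, but not w1 R w3.
So F validates K, D; T would additionally require R to be reflexive. The strongest is D.

D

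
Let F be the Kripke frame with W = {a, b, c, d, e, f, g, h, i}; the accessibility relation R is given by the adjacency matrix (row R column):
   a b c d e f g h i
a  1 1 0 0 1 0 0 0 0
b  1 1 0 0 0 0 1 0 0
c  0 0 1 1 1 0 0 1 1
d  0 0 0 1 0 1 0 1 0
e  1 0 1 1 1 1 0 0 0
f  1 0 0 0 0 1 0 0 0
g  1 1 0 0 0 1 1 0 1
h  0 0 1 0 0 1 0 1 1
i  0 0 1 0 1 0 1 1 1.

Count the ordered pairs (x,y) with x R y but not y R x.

Enumerating: (c,d), (d,f), (d,h), (e,d), (e,f), (f,a), (g,a), (g,f), (h,f), (i,e).

10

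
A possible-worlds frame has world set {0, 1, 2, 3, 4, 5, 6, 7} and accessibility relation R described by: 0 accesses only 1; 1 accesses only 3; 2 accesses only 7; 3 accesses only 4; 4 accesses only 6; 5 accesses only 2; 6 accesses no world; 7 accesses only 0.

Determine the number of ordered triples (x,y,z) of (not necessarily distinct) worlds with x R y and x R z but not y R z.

7

Enumerating: (0,1,1), (1,3,3), (2,7,7), (3,4,4), (4,6,6), (5,2,2), (7,0,0).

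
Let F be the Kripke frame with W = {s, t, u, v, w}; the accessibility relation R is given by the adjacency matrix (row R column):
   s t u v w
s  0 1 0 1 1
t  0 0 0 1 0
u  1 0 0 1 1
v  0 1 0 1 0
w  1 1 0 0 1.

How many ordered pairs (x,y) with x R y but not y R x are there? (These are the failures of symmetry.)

Enumerating: (s,t), (s,v), (u,s), (u,v), (u,w), (w,t).

6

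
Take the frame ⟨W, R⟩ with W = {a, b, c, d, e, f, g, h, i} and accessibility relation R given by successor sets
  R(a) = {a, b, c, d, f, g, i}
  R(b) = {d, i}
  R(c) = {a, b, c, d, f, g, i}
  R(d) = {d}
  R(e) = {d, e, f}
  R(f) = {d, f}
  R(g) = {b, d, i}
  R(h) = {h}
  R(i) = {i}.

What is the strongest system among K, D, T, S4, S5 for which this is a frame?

Serial (axiom D): yes — every world has a successor (e.g. a R a).
Reflexive (axiom T): no — b is not related to itself.
Transitive (axiom 4): yes — every two-step R-path is closed by a direct edge.
Euclidean (axiom 5): no — a R b and a R c, but not b R c.
So F validates K, D; T would additionally require R to be reflexive. The strongest is D.

D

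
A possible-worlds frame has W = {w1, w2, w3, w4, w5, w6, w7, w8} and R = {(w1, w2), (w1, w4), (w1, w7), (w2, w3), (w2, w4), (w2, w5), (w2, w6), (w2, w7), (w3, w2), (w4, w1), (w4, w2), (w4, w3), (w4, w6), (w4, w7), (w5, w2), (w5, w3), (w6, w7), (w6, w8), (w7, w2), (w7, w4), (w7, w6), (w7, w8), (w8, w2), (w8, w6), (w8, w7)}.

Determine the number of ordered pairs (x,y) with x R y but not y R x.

7

Enumerating: (w1,w2), (w1,w7), (w2,w6), (w4,w3), (w4,w6), (w5,w3), (w8,w2).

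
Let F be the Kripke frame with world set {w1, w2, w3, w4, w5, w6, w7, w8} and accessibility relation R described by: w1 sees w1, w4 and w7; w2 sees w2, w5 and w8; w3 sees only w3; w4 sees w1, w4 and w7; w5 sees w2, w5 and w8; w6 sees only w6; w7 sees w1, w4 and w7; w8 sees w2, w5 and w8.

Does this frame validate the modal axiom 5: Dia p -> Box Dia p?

The schema 5 characterises exactly the Euclidean frames.
Euclidean: yes — any two successors of a common world are R-related.

Yes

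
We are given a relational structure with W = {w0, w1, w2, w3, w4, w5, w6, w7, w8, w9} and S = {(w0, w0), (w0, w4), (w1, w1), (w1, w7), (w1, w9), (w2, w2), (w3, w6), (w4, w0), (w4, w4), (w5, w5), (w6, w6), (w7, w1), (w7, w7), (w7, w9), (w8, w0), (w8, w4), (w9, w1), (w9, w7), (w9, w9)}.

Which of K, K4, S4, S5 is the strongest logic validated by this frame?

K4

Transitive (axiom 4): yes — every two-step S-path is closed by a direct edge.
Reflexive (axiom T): no — w3 is not related to itself.
Euclidean (axiom 5): yes — any two successors of a common world are S-related.
So F validates K, K4; S4 would additionally require S to be reflexive. The strongest is K4.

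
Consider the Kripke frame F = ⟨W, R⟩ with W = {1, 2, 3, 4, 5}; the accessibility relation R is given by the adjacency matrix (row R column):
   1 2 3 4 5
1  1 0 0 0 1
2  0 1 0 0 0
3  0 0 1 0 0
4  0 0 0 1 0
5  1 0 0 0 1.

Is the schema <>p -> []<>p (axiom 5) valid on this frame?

Yes

Axiom 5 corresponds to the accessibility relation being Euclidean.
Euclidean: yes — any two successors of a common world are R-related.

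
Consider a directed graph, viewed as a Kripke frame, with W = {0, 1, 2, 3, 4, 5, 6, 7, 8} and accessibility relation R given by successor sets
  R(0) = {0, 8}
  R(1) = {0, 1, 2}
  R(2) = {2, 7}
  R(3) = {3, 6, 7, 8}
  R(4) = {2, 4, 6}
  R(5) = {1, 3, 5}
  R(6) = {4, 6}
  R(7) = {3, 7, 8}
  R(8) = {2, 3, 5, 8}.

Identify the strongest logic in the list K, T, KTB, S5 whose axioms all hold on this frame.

T

Reflexive (axiom T): yes — every world is R-related to itself.
Symmetric (axiom B): no — 0 R 8 but not 8 R 0.
Euclidean (axiom 5): no — 1 R 0 and 1 R 2, but not 0 R 2.
So F validates K, T; KTB would additionally require R to be symmetric. The strongest is T.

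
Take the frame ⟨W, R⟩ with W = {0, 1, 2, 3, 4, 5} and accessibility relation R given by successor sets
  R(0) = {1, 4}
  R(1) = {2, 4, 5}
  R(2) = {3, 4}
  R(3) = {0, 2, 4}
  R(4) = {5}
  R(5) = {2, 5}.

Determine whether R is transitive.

No

Transitive: no — 0 R 1 and 1 R 2, but not 0 R 2.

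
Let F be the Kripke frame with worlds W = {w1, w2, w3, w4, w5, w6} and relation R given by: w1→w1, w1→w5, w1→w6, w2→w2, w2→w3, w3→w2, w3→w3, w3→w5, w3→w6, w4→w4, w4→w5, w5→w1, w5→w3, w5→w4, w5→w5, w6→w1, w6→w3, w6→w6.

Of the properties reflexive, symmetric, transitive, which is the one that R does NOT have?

transitive

Reflexive: yes — every world is R-related to itself.
Symmetric: yes — every pair in R has its reverse in R.
Transitive: no — w1 R w5 and w5 R w3, but not w1 R w3.
Only transitive fails.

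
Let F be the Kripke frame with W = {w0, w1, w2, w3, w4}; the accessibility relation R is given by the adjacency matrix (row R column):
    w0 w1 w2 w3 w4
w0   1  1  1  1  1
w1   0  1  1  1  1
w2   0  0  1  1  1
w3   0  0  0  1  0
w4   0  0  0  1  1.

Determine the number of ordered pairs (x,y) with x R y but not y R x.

10

Enumerating: (w0,w1), (w0,w2), (w0,w3), (w0,w4), (w1,w2), (w1,w3), (w1,w4), (w2,w3), (w2,w4), (w4,w3).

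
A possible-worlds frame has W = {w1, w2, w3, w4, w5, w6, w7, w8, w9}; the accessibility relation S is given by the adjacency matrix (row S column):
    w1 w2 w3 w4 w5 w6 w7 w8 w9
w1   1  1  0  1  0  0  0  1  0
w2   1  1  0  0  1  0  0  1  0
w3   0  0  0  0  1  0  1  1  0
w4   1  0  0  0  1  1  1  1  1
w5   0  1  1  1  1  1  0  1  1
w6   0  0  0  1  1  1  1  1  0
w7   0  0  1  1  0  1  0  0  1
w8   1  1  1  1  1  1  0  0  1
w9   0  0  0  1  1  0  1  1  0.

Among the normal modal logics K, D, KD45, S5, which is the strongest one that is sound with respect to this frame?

Serial (axiom D): yes — every world has a successor (e.g. w1 S w1).
Euclidean (axiom 5): no — w1 S w2 and w1 S w4, but not w2 S w4.
Transitive (axiom 4): no — w1 S w2 and w2 S w5, but not w1 S w5.
Reflexive (axiom T): no — w3 is not related to itself.
So F validates K, D; KD45 would additionally require S to be Euclidean and transitive. The strongest is D.

D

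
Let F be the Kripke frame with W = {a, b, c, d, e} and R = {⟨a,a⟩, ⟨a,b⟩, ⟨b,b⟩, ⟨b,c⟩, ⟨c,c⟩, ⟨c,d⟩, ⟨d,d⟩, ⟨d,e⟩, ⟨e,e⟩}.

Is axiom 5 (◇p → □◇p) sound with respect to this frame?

No

By correspondence theory, 5 is valid on a frame iff R is Euclidean.
Euclidean: no — a R b and a R a, but not b R a.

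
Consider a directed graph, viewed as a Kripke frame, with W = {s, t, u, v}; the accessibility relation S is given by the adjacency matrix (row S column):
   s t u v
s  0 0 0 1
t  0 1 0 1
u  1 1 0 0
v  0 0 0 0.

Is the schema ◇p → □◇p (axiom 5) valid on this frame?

No

Axiom 5 corresponds to the accessibility relation being Euclidean.
Euclidean: no — u S s and u S t, but not s S t.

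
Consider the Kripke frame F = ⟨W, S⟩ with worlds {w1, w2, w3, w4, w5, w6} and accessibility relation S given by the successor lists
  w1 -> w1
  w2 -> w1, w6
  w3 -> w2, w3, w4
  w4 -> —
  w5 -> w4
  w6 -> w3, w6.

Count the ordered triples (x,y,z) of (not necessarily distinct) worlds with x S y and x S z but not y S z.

Enumerating: (w2,w1,w6), (w2,w6,w1), (w3,w2,w2), (w3,w2,w3), (w3,w2,w4), (w3,w4,w2), (w3,w4,w3), (w3,w4,w4), (w5,w4,w4), (w6,w3,w6).

10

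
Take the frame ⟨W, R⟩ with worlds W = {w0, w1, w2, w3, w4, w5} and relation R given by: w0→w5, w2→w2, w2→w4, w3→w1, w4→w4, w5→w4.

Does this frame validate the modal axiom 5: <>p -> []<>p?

By correspondence theory, 5 is valid on a frame iff R is Euclidean.
Euclidean: no — w0 R w5 and w0 R w5, but not w5 R w5.

No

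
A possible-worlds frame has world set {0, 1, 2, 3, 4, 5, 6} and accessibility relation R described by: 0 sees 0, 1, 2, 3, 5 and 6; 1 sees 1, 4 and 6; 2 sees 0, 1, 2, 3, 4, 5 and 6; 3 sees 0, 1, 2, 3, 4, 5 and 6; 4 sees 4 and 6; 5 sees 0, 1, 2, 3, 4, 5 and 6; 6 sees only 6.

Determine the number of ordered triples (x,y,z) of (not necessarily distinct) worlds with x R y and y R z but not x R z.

4

Enumerating: (0,1,4), (0,2,4), (0,3,4), (0,5,4).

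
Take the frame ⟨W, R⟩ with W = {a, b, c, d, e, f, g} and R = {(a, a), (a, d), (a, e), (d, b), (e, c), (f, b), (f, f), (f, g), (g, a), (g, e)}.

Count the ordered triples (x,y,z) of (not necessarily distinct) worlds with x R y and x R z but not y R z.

Enumerating: (a,d,a), (a,d,d), (a,d,e), (a,e,a), (a,e,d), (a,e,e), (d,b,b), (e,c,c), (f,b,b), (f,b,f), (f,b,g), (f,g,b), (f,g,f), (f,g,g), (g,e,a), (g,e,e).

16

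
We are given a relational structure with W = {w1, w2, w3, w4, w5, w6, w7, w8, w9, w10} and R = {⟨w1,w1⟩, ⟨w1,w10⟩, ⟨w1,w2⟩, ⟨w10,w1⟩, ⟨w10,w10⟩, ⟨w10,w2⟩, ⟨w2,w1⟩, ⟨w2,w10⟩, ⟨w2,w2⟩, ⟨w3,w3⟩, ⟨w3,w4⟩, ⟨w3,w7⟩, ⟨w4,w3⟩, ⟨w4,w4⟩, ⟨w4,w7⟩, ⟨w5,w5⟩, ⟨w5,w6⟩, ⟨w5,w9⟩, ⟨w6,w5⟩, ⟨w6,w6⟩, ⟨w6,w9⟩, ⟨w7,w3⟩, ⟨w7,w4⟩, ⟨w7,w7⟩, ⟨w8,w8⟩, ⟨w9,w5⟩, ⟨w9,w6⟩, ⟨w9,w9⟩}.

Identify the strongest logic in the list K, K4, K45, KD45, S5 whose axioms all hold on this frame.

S5

Transitive (axiom 4): yes — every two-step R-path is closed by a direct edge.
Euclidean (axiom 5): yes — any two successors of a common world are R-related.
Serial (axiom D): yes — every world has a successor (e.g. w1 R w1).
Reflexive (axiom T): yes — every world is R-related to itself.
So F validates K, K4, K45, KD45, S5. The strongest is S5.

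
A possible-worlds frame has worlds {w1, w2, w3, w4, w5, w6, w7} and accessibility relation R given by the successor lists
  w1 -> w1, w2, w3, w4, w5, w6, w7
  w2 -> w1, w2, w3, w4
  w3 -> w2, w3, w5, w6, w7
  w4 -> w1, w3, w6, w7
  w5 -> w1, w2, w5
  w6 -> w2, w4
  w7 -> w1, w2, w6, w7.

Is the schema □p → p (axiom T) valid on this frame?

No

Axiom T corresponds to the accessibility relation being reflexive.
Reflexive: no — w4 is not related to itself.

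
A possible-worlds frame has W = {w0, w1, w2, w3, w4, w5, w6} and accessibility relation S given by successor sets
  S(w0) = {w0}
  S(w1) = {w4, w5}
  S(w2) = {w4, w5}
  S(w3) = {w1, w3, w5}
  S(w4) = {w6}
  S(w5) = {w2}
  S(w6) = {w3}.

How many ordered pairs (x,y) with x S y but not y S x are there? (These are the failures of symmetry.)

7

Enumerating: (w1,w4), (w1,w5), (w2,w4), (w3,w1), (w3,w5), (w4,w6), (w6,w3).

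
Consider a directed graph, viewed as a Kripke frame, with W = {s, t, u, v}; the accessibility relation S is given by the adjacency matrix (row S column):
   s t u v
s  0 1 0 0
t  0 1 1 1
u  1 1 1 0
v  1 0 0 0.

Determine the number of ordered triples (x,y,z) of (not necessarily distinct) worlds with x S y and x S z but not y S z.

Enumerating: (t,u,v), (t,v,t), (t,v,u), (t,v,v), (u,s,s), (u,s,u), (u,t,s), (v,s,s).

8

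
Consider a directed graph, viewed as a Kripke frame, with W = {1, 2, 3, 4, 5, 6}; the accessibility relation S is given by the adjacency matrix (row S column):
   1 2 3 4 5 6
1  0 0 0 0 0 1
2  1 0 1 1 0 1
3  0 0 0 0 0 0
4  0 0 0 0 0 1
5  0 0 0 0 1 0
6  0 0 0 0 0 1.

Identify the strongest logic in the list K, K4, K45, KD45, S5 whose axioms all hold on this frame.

Transitive (axiom 4): yes — every two-step S-path is closed by a direct edge.
Euclidean (axiom 5): no — 2 S 1 and 2 S 3, but not 1 S 3.
Serial (axiom D): no — 3 has no S-successor.
Reflexive (axiom T): no — 1 is not related to itself.
So F validates K, K4; K45 would additionally require S to be Euclidean. The strongest is K4.

K4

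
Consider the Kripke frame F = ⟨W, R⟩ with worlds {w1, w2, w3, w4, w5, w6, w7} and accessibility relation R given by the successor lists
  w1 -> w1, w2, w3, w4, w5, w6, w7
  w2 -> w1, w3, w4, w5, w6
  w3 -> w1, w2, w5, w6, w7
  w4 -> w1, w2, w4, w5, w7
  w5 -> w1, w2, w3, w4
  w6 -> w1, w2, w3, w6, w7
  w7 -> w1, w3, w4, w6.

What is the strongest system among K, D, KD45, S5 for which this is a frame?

D

Serial (axiom D): yes — every world has a successor (e.g. w1 R w1).
Euclidean (axiom 5): no — w1 R w2 and w1 R w7, but not w2 R w7.
Transitive (axiom 4): no — w2 R w1 and w1 R w7, but not w2 R w7.
Reflexive (axiom T): no — w2 is not related to itself.
So F validates K, D; KD45 would additionally require R to be Euclidean and transitive. The strongest is D.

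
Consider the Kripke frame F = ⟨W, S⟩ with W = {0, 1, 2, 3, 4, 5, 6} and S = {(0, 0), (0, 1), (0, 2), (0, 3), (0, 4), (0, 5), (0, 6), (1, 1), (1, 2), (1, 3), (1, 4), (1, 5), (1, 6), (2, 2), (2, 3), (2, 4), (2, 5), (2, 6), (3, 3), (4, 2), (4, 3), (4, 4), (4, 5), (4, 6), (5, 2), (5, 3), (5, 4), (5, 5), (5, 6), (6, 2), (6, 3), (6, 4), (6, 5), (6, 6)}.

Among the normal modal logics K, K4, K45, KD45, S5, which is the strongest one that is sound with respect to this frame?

Transitive (axiom 4): yes — every two-step S-path is closed by a direct edge.
Euclidean (axiom 5): no — 0 S 2 and 0 S 1, but not 2 S 1.
Serial (axiom D): yes — every world has a successor (e.g. 0 S 0).
Reflexive (axiom T): yes — every world is S-related to itself.
So F validates K, K4; K45 would additionally require S to be Euclidean. The strongest is K4.

K4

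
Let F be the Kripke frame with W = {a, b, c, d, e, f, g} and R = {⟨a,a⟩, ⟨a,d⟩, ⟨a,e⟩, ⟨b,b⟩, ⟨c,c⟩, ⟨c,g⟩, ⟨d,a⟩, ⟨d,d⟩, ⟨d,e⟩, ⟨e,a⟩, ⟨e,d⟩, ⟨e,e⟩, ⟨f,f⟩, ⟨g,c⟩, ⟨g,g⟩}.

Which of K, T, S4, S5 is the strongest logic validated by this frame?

S5

Reflexive (axiom T): yes — every world is R-related to itself.
Transitive (axiom 4): yes — every two-step R-path is closed by a direct edge.
Euclidean (axiom 5): yes — any two successors of a common world are R-related.
So F validates K, T, S4, S5. The strongest is S5.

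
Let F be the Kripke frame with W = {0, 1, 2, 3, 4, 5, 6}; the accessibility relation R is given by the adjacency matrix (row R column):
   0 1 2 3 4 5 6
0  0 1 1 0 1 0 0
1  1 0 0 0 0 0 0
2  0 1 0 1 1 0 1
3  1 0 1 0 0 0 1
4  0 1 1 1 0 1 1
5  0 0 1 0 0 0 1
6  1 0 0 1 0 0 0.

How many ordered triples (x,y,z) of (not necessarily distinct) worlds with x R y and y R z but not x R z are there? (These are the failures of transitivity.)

Enumerating: (0,1,0), (0,2,3), (0,2,6), (0,4,3), (0,4,5), (0,4,6), (1,0,1), (1,0,2), (1,0,4), (2,1,0), (2,3,0), (2,3,2), … and 23 more.
Total: 35.

35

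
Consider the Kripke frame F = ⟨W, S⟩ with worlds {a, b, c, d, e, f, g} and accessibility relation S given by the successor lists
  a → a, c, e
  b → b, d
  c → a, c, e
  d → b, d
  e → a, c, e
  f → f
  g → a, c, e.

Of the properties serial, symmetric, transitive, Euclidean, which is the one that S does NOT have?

symmetric

Serial: yes — every world has a successor (e.g. a S a).
Symmetric: no — g S a but not a S g.
Transitive: yes — every two-step S-path is closed by a direct edge.
Euclidean: yes — any two successors of a common world are S-related.
Only symmetric fails.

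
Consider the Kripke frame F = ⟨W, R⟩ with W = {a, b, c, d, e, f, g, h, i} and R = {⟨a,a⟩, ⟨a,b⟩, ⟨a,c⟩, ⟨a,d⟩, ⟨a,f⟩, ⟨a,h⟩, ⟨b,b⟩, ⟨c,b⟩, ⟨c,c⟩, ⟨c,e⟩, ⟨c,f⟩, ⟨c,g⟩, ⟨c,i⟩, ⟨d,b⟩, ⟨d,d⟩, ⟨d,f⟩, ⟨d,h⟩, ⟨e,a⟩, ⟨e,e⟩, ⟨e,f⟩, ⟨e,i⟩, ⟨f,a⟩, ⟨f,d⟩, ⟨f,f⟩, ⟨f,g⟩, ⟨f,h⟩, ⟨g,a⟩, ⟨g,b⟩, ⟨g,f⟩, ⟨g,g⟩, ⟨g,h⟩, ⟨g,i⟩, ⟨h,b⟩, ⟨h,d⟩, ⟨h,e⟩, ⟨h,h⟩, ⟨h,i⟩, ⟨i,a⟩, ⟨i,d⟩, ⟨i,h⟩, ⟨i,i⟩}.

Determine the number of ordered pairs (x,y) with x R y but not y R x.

22

Enumerating: (a,b), (a,c), (a,d), (a,h), (c,b), (c,e), (c,f), (c,g), (c,i), (d,b), (e,a), (e,f), … and 10 more.
Total: 22.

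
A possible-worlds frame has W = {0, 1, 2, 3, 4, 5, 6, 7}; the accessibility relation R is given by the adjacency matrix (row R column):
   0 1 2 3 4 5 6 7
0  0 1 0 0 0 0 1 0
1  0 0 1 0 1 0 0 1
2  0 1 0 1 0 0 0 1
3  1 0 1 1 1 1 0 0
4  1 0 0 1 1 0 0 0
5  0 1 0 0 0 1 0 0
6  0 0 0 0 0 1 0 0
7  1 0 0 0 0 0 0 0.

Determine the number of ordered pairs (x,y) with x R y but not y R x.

Enumerating: (0,1), (0,6), (1,4), (1,7), (2,7), (3,0), (3,5), (4,0), (5,1), (6,5), (7,0).

11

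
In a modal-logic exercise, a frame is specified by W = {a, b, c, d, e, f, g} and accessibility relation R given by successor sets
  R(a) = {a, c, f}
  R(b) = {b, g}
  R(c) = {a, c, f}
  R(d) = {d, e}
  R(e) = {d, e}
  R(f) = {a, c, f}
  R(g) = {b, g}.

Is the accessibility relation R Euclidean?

Euclidean: yes — any two successors of a common world are R-related.

Yes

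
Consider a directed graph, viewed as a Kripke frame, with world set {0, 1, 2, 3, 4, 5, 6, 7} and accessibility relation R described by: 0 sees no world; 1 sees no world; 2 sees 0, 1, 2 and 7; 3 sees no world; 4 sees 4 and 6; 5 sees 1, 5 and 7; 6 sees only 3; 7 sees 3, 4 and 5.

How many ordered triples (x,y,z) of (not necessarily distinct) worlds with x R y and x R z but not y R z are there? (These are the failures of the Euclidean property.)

27

Enumerating: (2,0,0), (2,0,1), (2,0,2), (2,0,7), (2,1,0), (2,1,1), (2,1,2), (2,1,7), (2,7,0), (2,7,1), (2,7,2), (2,7,7), … and 15 more.
Total: 27.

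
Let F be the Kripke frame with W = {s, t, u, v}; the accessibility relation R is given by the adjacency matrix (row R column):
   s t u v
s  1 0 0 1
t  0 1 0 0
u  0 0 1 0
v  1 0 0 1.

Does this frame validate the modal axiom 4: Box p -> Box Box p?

Axiom 4 corresponds to the accessibility relation being transitive.
Transitive: yes — every two-step R-path is closed by a direct edge.

Yes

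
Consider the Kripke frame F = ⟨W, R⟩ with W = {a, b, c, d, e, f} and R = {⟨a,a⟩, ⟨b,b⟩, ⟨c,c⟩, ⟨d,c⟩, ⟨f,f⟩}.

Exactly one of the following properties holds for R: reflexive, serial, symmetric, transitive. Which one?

transitive

Reflexive: no — d is not related to itself.
Serial: no — e has no R-successor.
Symmetric: no — d R c but not c R d.
Transitive: yes — every two-step R-path is closed by a direct edge.
Only transitive holds.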